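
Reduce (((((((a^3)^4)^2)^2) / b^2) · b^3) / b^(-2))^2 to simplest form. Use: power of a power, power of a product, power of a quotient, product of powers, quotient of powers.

a^96·b^6

(((((((a^3)^4)^2)^2) / b^2) · b^3) / b^(-2))^2
= (((((((a^3)^4)^2)^2) / b^2) · b^3)^2) / ((b^(-2))^2)    [power of a quotient]
= (((((((a^3)^4)^2)^2) / b^2)^2) · ((b^3)^2)) / ((b^(-2))^2)    [power of a product]
= (((((((a^3)^4)^2)^2)^2) / ((b^2)^2)) · ((b^3)^2)) / ((b^(-2))^2)    [power of a quotient]
= ((((((a^3)^4)^2)^4) / ((b^2)^2)) · ((b^3)^2)) / ((b^(-2))^2)    [power of a power]
= (((((a^3)^4)^8) / ((b^2)^2)) · ((b^3)^2)) / ((b^(-2))^2)    [power of a power]
= ((((a^3)^32) / ((b^2)^2)) · ((b^3)^2)) / ((b^(-2))^2)    [power of a power]
= ((a^96 / ((b^2)^2)) · ((b^3)^2)) / ((b^(-2))^2)    [power of a power]
= ((a^96 / b^4) · ((b^3)^2)) / ((b^(-2))^2)    [power of a power]
= ((a^96 / b^4) · b^6) / ((b^(-2))^2)    [power of a power]
= ((a^96 / b^4) · b^6) / b^(-4)    [power of a power]
= a^96·b^6    [quotient of powers; product of powers]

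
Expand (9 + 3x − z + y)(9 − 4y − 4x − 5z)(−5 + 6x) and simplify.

−405 + 531x + 135y − 82xy + 6x^2 + 270z − 269xz − 96x^2y − 72x^3 − 66x^2z + 5yz − 6xyz − 25z^2 + 30xz^2 + 20y^2 − 24xy^2

(9 + 3x − z + y)(9 − 4y − 4x − 5z)(−5 + 6x)
= (81 − 36y − 36x − 45z + 27x − 12xy − 12x^2 − 15xz − 9z + 4yz + 4xz + 5z^2 + 9y − 4y^2 − 4xy − 5yz)(−5 + 6x)    [distributive law]
= (81 − 27y − 9x − 54z − 16xy − 12x^2 − 11xz − yz + 5z^2 − 4y^2)(−5 + 6x)    [combine like terms]
= −405 + 486x + 135y − 162xy + 45x − 54x^2 + 270z − 324xz + 80xy − 96x^2y + 60x^2 − 72x^3 + 55xz − 66x^2z + 5yz − 6xyz − 25z^2 + 30xz^2 + 20y^2 − 24xy^2    [distributive law]
= −405 + 531x + 135y − 82xy + 6x^2 + 270z − 269xz − 96x^2y − 72x^3 − 66x^2z + 5yz − 6xyz − 25z^2 + 30xz^2 + 20y^2 − 24xy^2    [combine like terms]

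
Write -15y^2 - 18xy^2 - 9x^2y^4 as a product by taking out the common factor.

-15y^2 - 18xy^2 - 9x^2y^4
= 3(-5y^2 - 6xy^2 - 3x^2y^4)    [factor out 3]
= 3y^2(-5 - 6x - 3x^2y^2)    [factor out y^2]

3y^2(-5 - 6x - 3x^2y^2)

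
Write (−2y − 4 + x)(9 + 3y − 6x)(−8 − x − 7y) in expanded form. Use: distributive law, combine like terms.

492y − 321xy + 258y^2 − 99xy^2 + 42y^3 + 27x^2y + 288 − 228x + 15x^2 + 6x^3

(−2y − 4 + x)(9 + 3y − 6x)(−8 − x − 7y)
= (−18y − 6y^2 + 12xy − 36 − 12y + 24x + 9x + 3xy − 6x^2)(−8 − x − 7y)    [distributive law]
= (−30y − 6y^2 + 15xy − 36 + 33x − 6x^2)(−8 − x − 7y)    [combine like terms]
= 240y + 30xy + 210y^2 + 48y^2 + 6xy^2 + 42y^3 − 120xy − 15x^2y − 105xy^2 + 288 + 36x + 252y − 264x − 33x^2 − 231xy + 48x^2 + 6x^3 + 42x^2y    [distributive law]
= 492y − 321xy + 258y^2 − 99xy^2 + 42y^3 + 27x^2y + 288 − 228x + 15x^2 + 6x^3    [combine like terms]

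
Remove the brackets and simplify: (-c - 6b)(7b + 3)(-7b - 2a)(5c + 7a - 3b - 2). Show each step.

245b^2c^2 + 721ab^2c + 1323b^3c + 469b^2c + 70abc^2 + 98a^2bc + 281abc + 105bc^2 - 42bc + 30ac^2 + 42a^2c - 12ac + 1806ab^3 - 882b^4 - 966b^3 + 588a^2b^2 + 606ab^2 - 252b^2 + 252a^2b - 72ab

(-c - 6b)(7b + 3)(-7b - 2a)(5c + 7a - 3b - 2)
= (-7bc - 3c - 42b^2 - 18b)(-7b - 2a)(5c + 7a - 3b - 2)    [distributive law]
= (49b^2c + 14abc + 21bc + 6ac + 294b^3 + 84ab^2 + 126b^2 + 36ab)(5c + 7a - 3b - 2)    [distributive law]
= 245b^2c^2 + 343ab^2c - 147b^3c - 98b^2c + 70abc^2 + 98a^2bc - 42ab^2c - 28abc + 105bc^2 + 147abc - 63b^2c - 42bc + 30ac^2 + 42a^2c - 18abc - 12ac + 1470b^3c + 2058ab^3 - 882b^4 - 588b^3 + 420ab^2c + 588a^2b^2 - 252ab^3 - 168ab^2 + 630b^2c + 882ab^2 - 378b^3 - 252b^2 + 180abc + 252a^2b - 108ab^2 - 72ab    [distributive law]
= 245b^2c^2 + 721ab^2c + 1323b^3c + 469b^2c + 70abc^2 + 98a^2bc + 281abc + 105bc^2 - 42bc + 30ac^2 + 42a^2c - 12ac + 1806ab^3 - 882b^4 - 966b^3 + 588a^2b^2 + 606ab^2 - 252b^2 + 252a^2b - 72ab    [combine like terms]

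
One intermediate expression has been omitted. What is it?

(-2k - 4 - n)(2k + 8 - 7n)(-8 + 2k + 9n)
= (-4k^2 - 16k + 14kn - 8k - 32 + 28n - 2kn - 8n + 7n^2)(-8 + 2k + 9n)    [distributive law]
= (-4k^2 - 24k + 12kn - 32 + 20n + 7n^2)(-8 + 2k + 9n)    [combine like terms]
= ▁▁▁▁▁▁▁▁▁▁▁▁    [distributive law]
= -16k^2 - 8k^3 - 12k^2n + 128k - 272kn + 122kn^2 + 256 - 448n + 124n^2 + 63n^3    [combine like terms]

By distributive law:

32k^2 - 8k^3 - 36k^2n + 192k - 48k^2 - 216kn - 96kn + 24k^2n + 108kn^2 + 256 - 64k - 288n - 160n + 40kn + 180n^2 - 56n^2 + 14kn^2 + 63n^3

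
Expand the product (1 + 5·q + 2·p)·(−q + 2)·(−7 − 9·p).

−63·q − 67·p·q − 14 − 46·p + 35·q^2 + 45·p·q^2 + 18·p^2·q − 36·p^2

(1 + 5·q + 2·p)·(−q + 2)·(−7 − 9·p)
= (−q + 2 − 5·q^2 + 10·q − 2·p·q + 4·p)·(−7 − 9·p)    [distributive law]
= (9·q + 2 − 5·q^2 − 2·p·q + 4·p)·(−7 − 9·p)    [combine like terms]
= −63·q − 81·p·q − 14 − 18·p + 35·q^2 + 45·p·q^2 + 14·p·q + 18·p^2·q − 28·p − 36·p^2    [distributive law]
= −63·q − 67·p·q − 14 − 46·p + 35·q^2 + 45·p·q^2 + 18·p^2·q − 36·p^2    [combine like terms]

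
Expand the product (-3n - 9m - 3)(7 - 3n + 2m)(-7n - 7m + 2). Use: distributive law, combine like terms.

102n^2 + 609mn + 123n - 63n^3 - 210mn^2 - 21m^2n + 447m^2 + 9m + 126m^3 - 42

(-3n - 9m - 3)(7 - 3n + 2m)(-7n - 7m + 2)
= (-21n + 9n^2 - 6mn - 63m + 27mn - 18m^2 - 21 + 9n - 6m)(-7n - 7m + 2)    [distributive law]
= (-12n + 9n^2 + 21mn - 69m - 18m^2 - 21)(-7n - 7m + 2)    [combine like terms]
= 84n^2 + 84mn - 24n - 63n^3 - 63mn^2 + 18n^2 - 147mn^2 - 147m^2n + 42mn + 483mn + 483m^2 - 138m + 126m^2n + 126m^3 - 36m^2 + 147n + 147m - 42    [distributive law]
= 102n^2 + 609mn + 123n - 63n^3 - 210mn^2 - 21m^2n + 447m^2 + 9m + 126m^3 - 42    [combine like terms]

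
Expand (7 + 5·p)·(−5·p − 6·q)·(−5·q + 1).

(7 + 5·p)·(−5·p − 6·q)·(−5·q + 1)
= (−35·p − 42·q − 25·p^2 − 30·p·q)·(−5·q + 1)    [distributive law]
= 175·p·q − 35·p + 210·q^2 − 42·q + 125·p^2·q − 25·p^2 + 150·p·q^2 − 30·p·q    [distributive law]
= 145·p·q − 35·p + 210·q^2 − 42·q + 125·p^2·q − 25·p^2 + 150·p·q^2    [combine like terms]

145·p·q − 35·p + 210·q^2 − 42·q + 125·p^2·q − 25·p^2 + 150·p·q^2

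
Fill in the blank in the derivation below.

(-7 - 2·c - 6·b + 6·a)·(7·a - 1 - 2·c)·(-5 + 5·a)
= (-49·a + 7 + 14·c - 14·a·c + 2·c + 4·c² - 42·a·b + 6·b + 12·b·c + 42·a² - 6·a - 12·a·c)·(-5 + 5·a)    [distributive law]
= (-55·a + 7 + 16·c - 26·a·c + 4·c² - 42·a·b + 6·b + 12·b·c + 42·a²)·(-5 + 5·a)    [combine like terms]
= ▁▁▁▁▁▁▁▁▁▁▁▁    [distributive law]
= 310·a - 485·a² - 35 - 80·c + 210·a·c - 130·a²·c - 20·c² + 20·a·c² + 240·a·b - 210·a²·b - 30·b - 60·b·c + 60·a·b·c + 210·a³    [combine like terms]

After distributive law, the bracketed line is:

275·a - 275·a² - 35 + 35·a - 80·c + 80·a·c + 130·a·c - 130·a²·c - 20·c² + 20·a·c² + 210·a·b - 210·a²·b - 30·b + 30·a·b - 60·b·c + 60·a·b·c - 210·a² + 210·a³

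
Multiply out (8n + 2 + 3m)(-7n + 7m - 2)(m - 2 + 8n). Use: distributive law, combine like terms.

224mn^2 - 128n^2 - 448n^3 + 203m^2n - 36mn + 28n - 34m^2 - 20m + 8 + 21m^3

(8n + 2 + 3m)(-7n + 7m - 2)(m - 2 + 8n)
= (-56n^2 + 56mn - 16n - 14n + 14m - 4 - 21mn + 21m^2 - 6m)(m - 2 + 8n)    [distributive law]
= (-56n^2 + 35mn - 30n + 8m - 4 + 21m^2)(m - 2 + 8n)    [combine like terms]
= -56mn^2 + 112n^2 - 448n^3 + 35m^2n - 70mn + 280mn^2 - 30mn + 60n - 240n^2 + 8m^2 - 16m + 64mn - 4m + 8 - 32n + 21m^3 - 42m^2 + 168m^2n    [distributive law]
= 224mn^2 - 128n^2 - 448n^3 + 203m^2n - 36mn + 28n - 34m^2 - 20m + 8 + 21m^3    [combine like terms]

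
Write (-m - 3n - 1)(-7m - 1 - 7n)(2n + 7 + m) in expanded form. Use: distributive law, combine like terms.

42m^2n + 57m^2 + 7m^3 + 222mn + 57m + 77mn^2 + 167n^2 + 72n + 42n^3 + 7

(-m - 3n - 1)(-7m - 1 - 7n)(2n + 7 + m)
= (7m^2 + m + 7mn + 21mn + 3n + 21n^2 + 7m + 1 + 7n)(2n + 7 + m)    [distributive law]
= (7m^2 + 8m + 28mn + 10n + 21n^2 + 1)(2n + 7 + m)    [combine like terms]
= 14m^2n + 49m^2 + 7m^3 + 16mn + 56m + 8m^2 + 56mn^2 + 196mn + 28m^2n + 20n^2 + 70n + 10mn + 42n^3 + 147n^2 + 21mn^2 + 2n + 7 + m    [distributive law]
= 42m^2n + 57m^2 + 7m^3 + 222mn + 57m + 77mn^2 + 167n^2 + 72n + 42n^3 + 7    [combine like terms]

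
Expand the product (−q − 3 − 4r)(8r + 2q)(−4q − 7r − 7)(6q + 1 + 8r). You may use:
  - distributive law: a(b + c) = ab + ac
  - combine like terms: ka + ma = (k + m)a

532q^3r + 1882q^2r + 2064q^2r^2 + 4592qr^2 + 3264qr^3 + 1594qr + 48q^4 + 236q^3 + 290q^2 + 1736r^2 + 3360r^3 + 168r + 42q + 1792r^4

(−q − 3 − 4r)(8r + 2q)(−4q − 7r − 7)(6q + 1 + 8r)
= (−8qr − 2q^2 − 24r − 6q − 32r^2 − 8qr)(−4q − 7r − 7)(6q + 1 + 8r)    [distributive law]
= (−16qr − 2q^2 − 24r − 6q − 32r^2)(−4q − 7r − 7)(6q + 1 + 8r)    [combine like terms]
= (64q^2r + 112qr^2 + 112qr + 8q^3 + 14q^2r + 14q^2 + 96qr + 168r^2 + 168r + 24q^2 + 42qr + 42q + 128qr^2 + 224r^3 + 224r^2)(6q + 1 + 8r)    [distributive law]
= (78q^2r + 240qr^2 + 250qr + 8q^3 + 38q^2 + 392r^2 + 168r + 42q + 224r^3)(6q + 1 + 8r)    [combine like terms]
= 468q^3r + 78q^2r + 624q^2r^2 + 1440q^2r^2 + 240qr^2 + 1920qr^3 + 1500q^2r + 250qr + 2000qr^2 + 48q^4 + 8q^3 + 64q^3r + 228q^3 + 38q^2 + 304q^2r + 2352qr^2 + 392r^2 + 3136r^3 + 1008qr + 168r + 1344r^2 + 252q^2 + 42q + 336qr + 1344qr^3 + 224r^3 + 1792r^4    [distributive law]
= 532q^3r + 1882q^2r + 2064q^2r^2 + 4592qr^2 + 3264qr^3 + 1594qr + 48q^4 + 236q^3 + 290q^2 + 1736r^2 + 3360r^3 + 168r + 42q + 1792r^4    [combine like terms]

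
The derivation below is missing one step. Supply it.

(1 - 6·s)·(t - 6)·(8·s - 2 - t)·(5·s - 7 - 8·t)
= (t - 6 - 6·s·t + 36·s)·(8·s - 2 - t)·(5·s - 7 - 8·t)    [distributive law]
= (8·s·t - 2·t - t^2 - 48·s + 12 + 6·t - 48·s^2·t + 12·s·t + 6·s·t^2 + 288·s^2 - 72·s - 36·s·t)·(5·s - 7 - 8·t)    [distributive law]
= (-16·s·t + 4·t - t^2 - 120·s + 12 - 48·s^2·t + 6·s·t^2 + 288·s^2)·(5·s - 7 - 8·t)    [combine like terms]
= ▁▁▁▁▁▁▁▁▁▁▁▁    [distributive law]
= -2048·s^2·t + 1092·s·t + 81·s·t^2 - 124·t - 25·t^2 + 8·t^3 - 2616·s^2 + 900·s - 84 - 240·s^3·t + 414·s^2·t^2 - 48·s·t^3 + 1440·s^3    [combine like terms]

Applying distributive law to the line above:

-80·s^2·t + 112·s·t + 128·s·t^2 + 20·s·t - 28·t - 32·t^2 - 5·s·t^2 + 7·t^2 + 8·t^3 - 600·s^2 + 840·s + 960·s·t + 60·s - 84 - 96·t - 240·s^3·t + 336·s^2·t + 384·s^2·t^2 + 30·s^2·t^2 - 42·s·t^2 - 48·s·t^3 + 1440·s^3 - 2016·s^2 - 2304·s^2·t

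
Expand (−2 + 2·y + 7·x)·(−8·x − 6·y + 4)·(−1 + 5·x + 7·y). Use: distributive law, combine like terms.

(−2 + 2·y + 7·x)·(−8·x − 6·y + 4)·(−1 + 5·x + 7·y)
= (16·x + 12·y − 8 − 16·x·y − 12·y² + 8·y − 56·x² − 42·x·y + 28·x)·(−1 + 5·x + 7·y)    [distributive law]
= (44·x + 20·y − 8 − 58·x·y − 12·y² − 56·x²)·(−1 + 5·x + 7·y)    [combine like terms]
= −44·x + 220·x² + 308·x·y − 20·y + 100·x·y + 140·y² + 8 − 40·x − 56·y + 58·x·y − 290·x²·y − 406·x·y² + 12·y² − 60·x·y² − 84·y³ + 56·x² − 280·x³ − 392·x²·y    [distributive law]
= −84·x + 276·x² + 466·x·y − 76·y + 152·y² + 8 − 682·x²·y − 466·x·y² − 84·y³ − 280·x³    [combine like terms]

−84·x + 276·x² + 466·x·y − 76·y + 152·y² + 8 − 682·x²·y − 466·x·y² − 84·y³ − 280·x³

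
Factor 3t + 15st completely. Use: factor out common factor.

3t + 15st
= 3(t + 5st)    [factor out 3]
= 3t(1 + 5s)    [factor out t]

3t(1 + 5s)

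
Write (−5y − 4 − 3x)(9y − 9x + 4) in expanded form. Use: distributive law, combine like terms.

(−5y − 4 − 3x)(9y − 9x + 4)
= −45y^2 + 45xy − 20y − 36y + 36x − 16 − 27xy + 27x^2 − 12x    [distributive law]
= −45y^2 + 18xy − 56y + 24x − 16 + 27x^2    [combine like terms]

−45y^2 + 18xy − 56y + 24x − 16 + 27x^2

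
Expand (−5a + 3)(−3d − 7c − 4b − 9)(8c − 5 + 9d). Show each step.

(−5a + 3)(−3d − 7c − 4b − 9)(8c − 5 + 9d)
= (15ad + 35ac + 20ab + 45a − 9d − 21c − 12b − 27)(8c − 5 + 9d)    [distributive law]
= 120acd − 75ad + 135ad² + 280ac² − 175ac + 315acd + 160abc − 100ab + 180abd + 360ac − 225a + 405ad − 72cd + 45d − 81d² − 168c² + 105c − 189cd − 96bc + 60b − 108bd − 216c + 135 − 243d    [distributive law]
= 435acd + 330ad + 135ad² + 280ac² + 185ac + 160abc − 100ab + 180abd − 225a − 261cd − 198d − 81d² − 168c² − 111c − 96bc + 60b − 108bd + 135    [combine like terms]

435acd + 330ad + 135ad² + 280ac² + 185ac + 160abc − 100ab + 180abd − 225a − 261cd − 198d − 81d² − 168c² − 111c − 96bc + 60b − 108bd + 135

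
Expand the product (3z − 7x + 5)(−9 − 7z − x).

(3z − 7x + 5)(−9 − 7z − x)
= −27z − 21z² − 3xz + 63x + 49xz + 7x² − 45 − 35z − 5x    [distributive law]
= −62z − 21z² + 46xz + 58x + 7x² − 45    [combine like terms]

−62z − 21z² + 46xz + 58x + 7x² − 45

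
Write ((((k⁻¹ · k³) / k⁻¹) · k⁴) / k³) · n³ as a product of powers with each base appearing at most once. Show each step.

((((k⁻¹ · k³) / k⁻¹) · k⁴) / k³) · n³
= (((k² / k⁻¹) · k⁴) / k³) · n³    [product of powers]
= ((k³ · k⁴) / k³) · n³    [quotient of powers]
= (k⁷ / k³) · n³    [product of powers]
= k⁴ · n³    [quotient of powers]
= k⁴·n³    [rearrange]

k⁴·n³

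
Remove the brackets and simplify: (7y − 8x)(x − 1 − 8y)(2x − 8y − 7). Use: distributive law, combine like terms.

206x²y − 680xy² − 575xy + 448y² + 49y + 448y³ − 16x³ + 72x² − 56x

(7y − 8x)(x − 1 − 8y)(2x − 8y − 7)
= (7xy − 7y − 56y² − 8x² + 8x + 64xy)(2x − 8y − 7)    [distributive law]
= (71xy − 7y − 56y² − 8x² + 8x)(2x − 8y − 7)    [combine like terms]
= 142x²y − 568xy² − 497xy − 14xy + 56y² + 49y − 112xy² + 448y³ + 392y² − 16x³ + 64x²y + 56x² + 16x² − 64xy − 56x    [distributive law]
= 206x²y − 680xy² − 575xy + 448y² + 49y + 448y³ − 16x³ + 72x² − 56x    [combine like terms]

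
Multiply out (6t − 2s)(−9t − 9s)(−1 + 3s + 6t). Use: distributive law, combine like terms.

54t^2 − 378st^2 − 324t^3 + 36st − 18s^2 + 54s^3

(6t − 2s)(−9t − 9s)(−1 + 3s + 6t)
= (−54t^2 − 54st + 18st + 18s^2)(−1 + 3s + 6t)    [distributive law]
= (−54t^2 − 36st + 18s^2)(−1 + 3s + 6t)    [combine like terms]
= 54t^2 − 162st^2 − 324t^3 + 36st − 108s^2t − 216st^2 − 18s^2 + 54s^3 + 108s^2t    [distributive law]
= 54t^2 − 378st^2 − 324t^3 + 36st − 18s^2 + 54s^3    [combine like terms]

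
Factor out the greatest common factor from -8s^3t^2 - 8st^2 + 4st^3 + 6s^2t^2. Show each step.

-8s^3t^2 - 8st^2 + 4st^3 + 6s^2t^2
= 2(-4s^3t^2 - 4st^2 + 2st^3 + 3s^2t^2)    [factor out 2]
= 2st^2(-4s^2 - 4 + 2t + 3s)    [factor out st^2]

2st^2(-4s^2 - 4 + 2t + 3s)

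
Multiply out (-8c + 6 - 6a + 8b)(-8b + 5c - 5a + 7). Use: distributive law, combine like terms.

(-8c + 6 - 6a + 8b)(-8b + 5c - 5a + 7)
= 64bc - 40c^2 + 40ac - 56c - 48b + 30c - 30a + 42 + 48ab - 30ac + 30a^2 - 42a - 64b^2 + 40bc - 40ab + 56b    [distributive law]
= 104bc - 40c^2 + 10ac - 26c + 8b - 72a + 42 + 8ab + 30a^2 - 64b^2    [combine like terms]

104bc - 40c^2 + 10ac - 26c + 8b - 72a + 42 + 8ab + 30a^2 - 64b^2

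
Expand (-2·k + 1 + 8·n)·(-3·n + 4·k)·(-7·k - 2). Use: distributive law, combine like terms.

(-2·k + 1 + 8·n)·(-3·n + 4·k)·(-7·k - 2)
= (6·k·n - 8·k^2 - 3·n + 4·k - 24·n^2 + 32·k·n)·(-7·k - 2)    [distributive law]
= (38·k·n - 8·k^2 - 3·n + 4·k - 24·n^2)·(-7·k - 2)    [combine like terms]
= -266·k^2·n - 76·k·n + 56·k^3 + 16·k^2 + 21·k·n + 6·n - 28·k^2 - 8·k + 168·k·n^2 + 48·n^2    [distributive law]
= -266·k^2·n - 55·k·n + 56·k^3 - 12·k^2 + 6·n - 8·k + 168·k·n^2 + 48·n^2    [combine like terms]

-266·k^2·n - 55·k·n + 56·k^3 - 12·k^2 + 6·n - 8·k + 168·k·n^2 + 48·n^2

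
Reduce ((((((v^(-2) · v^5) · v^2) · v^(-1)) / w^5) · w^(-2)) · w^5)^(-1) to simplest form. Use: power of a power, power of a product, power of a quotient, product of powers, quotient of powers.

v^(-4)w^2

((((((v^(-2) · v^5) · v^2) · v^(-1)) / w^5) · w^(-2)) · w^5)^(-1)
= ((((((v^(-2) · v^5) · v^2) · v^(-1)) / w^5) · w^(-2))^(-1)) · ((w^5)^(-1))    [power of a product]
= ((((((v^(-2) · v^5) · v^2) · v^(-1)) / w^5)^(-1)) · ((w^(-2))^(-1))) · ((w^5)^(-1))    [power of a product]
= ((((((v^(-2) · v^5) · v^2) · v^(-1))^(-1)) / ((w^5)^(-1))) · ((w^(-2))^(-1))) · ((w^5)^(-1))    [power of a quotient]
= ((((((v^(-2) · v^5) · v^2)^(-1)) · ((v^(-1))^(-1))) / ((w^5)^(-1))) · ((w^(-2))^(-1))) · ((w^5)^(-1))    [power of a product]
= ((((((v^(-2) · v^5)^(-1)) · ((v^2)^(-1))) · ((v^(-1))^(-1))) / ((w^5)^(-1))) · ((w^(-2))^(-1))) · ((w^5)^(-1))    [power of a product]
= (((((((v^(-2))^(-1)) · ((v^5)^(-1))) · ((v^2)^(-1))) · ((v^(-1))^(-1))) / ((w^5)^(-1))) · ((w^(-2))^(-1))) · ((w^5)^(-1))    [power of a product]
= (((((v^2 · ((v^5)^(-1))) · ((v^2)^(-1))) · ((v^(-1))^(-1))) / ((w^5)^(-1))) · ((w^(-2))^(-1))) · ((w^5)^(-1))    [power of a power]
= (((((v^2 · v^(-5)) · ((v^2)^(-1))) · ((v^(-1))^(-1))) / ((w^5)^(-1))) · ((w^(-2))^(-1))) · ((w^5)^(-1))    [power of a power]
= ((((v^(-3) · ((v^2)^(-1))) · ((v^(-1))^(-1))) / ((w^5)^(-1))) · ((w^(-2))^(-1))) · ((w^5)^(-1))    [product of powers]
= ((((v^(-3) · v^(-2)) · ((v^(-1))^(-1))) / ((w^5)^(-1))) · ((w^(-2))^(-1))) · ((w^5)^(-1))    [power of a power]
= (((v^(-5) · ((v^(-1))^(-1))) / ((w^5)^(-1))) · ((w^(-2))^(-1))) · ((w^5)^(-1))    [product of powers]
= (((v^(-5) · v) / ((w^5)^(-1))) · ((w^(-2))^(-1))) · ((w^5)^(-1))    [power of a power]
= ((v^(-4) / ((w^5)^(-1))) · ((w^(-2))^(-1))) · ((w^5)^(-1))    [product of powers]
= ((v^(-4) / w^(-5)) · ((w^(-2))^(-1))) · ((w^5)^(-1))    [power of a power]
= ((v^(-4) / w^(-5)) · w^2) · ((w^5)^(-1))    [power of a power]
= ((v^(-4) / w^(-5)) · w^2) · w^(-5)    [power of a power]
= v^(-4)w^2    [quotient of powers; product of powers]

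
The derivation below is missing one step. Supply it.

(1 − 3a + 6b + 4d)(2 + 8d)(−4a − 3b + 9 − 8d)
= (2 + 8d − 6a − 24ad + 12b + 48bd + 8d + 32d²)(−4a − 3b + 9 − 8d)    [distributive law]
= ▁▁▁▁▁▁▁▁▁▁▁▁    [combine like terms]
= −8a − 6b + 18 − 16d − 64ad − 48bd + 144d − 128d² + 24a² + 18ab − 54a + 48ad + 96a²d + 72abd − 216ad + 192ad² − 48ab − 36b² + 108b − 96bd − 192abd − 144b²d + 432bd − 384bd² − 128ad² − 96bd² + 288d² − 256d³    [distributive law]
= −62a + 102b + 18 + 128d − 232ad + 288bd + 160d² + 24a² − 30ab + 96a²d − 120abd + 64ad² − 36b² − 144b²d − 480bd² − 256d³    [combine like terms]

After combine like terms, the bracketed line is:

(2 + 16d − 6a − 24ad + 12b + 48bd + 32d²)(−4a − 3b + 9 − 8d)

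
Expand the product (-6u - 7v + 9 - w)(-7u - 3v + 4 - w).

42u^2 + 67uv - 87u + 13uw + 21v^2 - 55v + 10vw + 36 - 13w + w^2

(-6u - 7v + 9 - w)(-7u - 3v + 4 - w)
= 42u^2 + 18uv - 24u + 6uw + 49uv + 21v^2 - 28v + 7vw - 63u - 27v + 36 - 9w + 7uw + 3vw - 4w + w^2    [distributive law]
= 42u^2 + 67uv - 87u + 13uw + 21v^2 - 55v + 10vw + 36 - 13w + w^2    [combine like terms]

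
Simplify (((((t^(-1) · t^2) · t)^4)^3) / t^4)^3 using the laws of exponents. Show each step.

(((((t^(-1) · t^2) · t)^4)^3) / t^4)^3
= (((((t^(-1) · t^2) · t)^4)^3)^3) / ((t^4)^3)    [power of a quotient]
= ((((t^(-1) · t^2) · t)^4)^9) / ((t^4)^3)    [power of a power]
= (((t^(-1) · t^2) · t)^36) / ((t^4)^3)    [power of a power]
= (((t^(-1) · t^2)^36) · (t^36)) / ((t^4)^3)    [power of a product]
= ((((t^(-1))^36) · ((t^2)^36)) · (t^36)) / ((t^4)^3)    [power of a product]
= ((t^(-36) · ((t^2)^36)) · (t^36)) / ((t^4)^3)    [power of a power]
= ((t^(-36) · t^72) · (t^36)) / ((t^4)^3)    [power of a power]
= (t^36 · (t^36)) / ((t^4)^3)    [product of powers]
= t^72 / ((t^4)^3)    [product of powers]
= t^72 / t^12    [power of a power]
= t^60    [quotient of powers]

t^60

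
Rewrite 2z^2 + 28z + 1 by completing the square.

2(z + 7)^2 − 97

2z^2 + 28z + 1
= 2(z^2 + 14z) + 1    [factor out 2 from the z-terms]
= 2(z^2 + 14z + 49 − 49) + 1    [add and subtract 49 inside the bracket]
= 2(z + 7)^2 − 98 + 1    [perfect-square identity]
= 2(z + 7)^2 − 97    [combine constants]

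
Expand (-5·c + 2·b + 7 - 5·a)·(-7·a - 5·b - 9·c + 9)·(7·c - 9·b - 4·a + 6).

380·a·c^2 - 671·a·b·c - 75·a^2·c + 254·a·c - 356·b·c^2 - 133·b^2·c + 895·b·c + 315·c^3 - 486·c^2 - 207·c - 59·a·b^2 - 359·a^2·b + 980·a·b + 90·b^3 + 93·b^2 - 669·b + 586·a^2 - 816·a + 378 - 140·a^3

(-5·c + 2·b + 7 - 5·a)·(-7·a - 5·b - 9·c + 9)·(7·c - 9·b - 4·a + 6)
= (35·a·c + 25·b·c + 45·c^2 - 45·c - 14·a·b - 10·b^2 - 18·b·c + 18·b - 49·a - 35·b - 63·c + 63 + 35·a^2 + 25·a·b + 45·a·c - 45·a)·(7·c - 9·b - 4·a + 6)    [distributive law]
= (80·a·c + 7·b·c + 45·c^2 - 108·c + 11·a·b - 10·b^2 - 17·b - 94·a + 63 + 35·a^2)·(7·c - 9·b - 4·a + 6)    [combine like terms]
= 560·a·c^2 - 720·a·b·c - 320·a^2·c + 480·a·c + 49·b·c^2 - 63·b^2·c - 28·a·b·c + 42·b·c + 315·c^3 - 405·b·c^2 - 180·a·c^2 + 270·c^2 - 756·c^2 + 972·b·c + 432·a·c - 648·c + 77·a·b·c - 99·a·b^2 - 44·a^2·b + 66·a·b - 70·b^2·c + 90·b^3 + 40·a·b^2 - 60·b^2 - 119·b·c + 153·b^2 + 68·a·b - 102·b - 658·a·c + 846·a·b + 376·a^2 - 564·a + 441·c - 567·b - 252·a + 378 + 245·a^2·c - 315·a^2·b - 140·a^3 + 210·a^2    [distributive law]
= 380·a·c^2 - 671·a·b·c - 75·a^2·c + 254·a·c - 356·b·c^2 - 133·b^2·c + 895·b·c + 315·c^3 - 486·c^2 - 207·c - 59·a·b^2 - 359·a^2·b + 980·a·b + 90·b^3 + 93·b^2 - 669·b + 586·a^2 - 816·a + 378 - 140·a^3    [combine like terms]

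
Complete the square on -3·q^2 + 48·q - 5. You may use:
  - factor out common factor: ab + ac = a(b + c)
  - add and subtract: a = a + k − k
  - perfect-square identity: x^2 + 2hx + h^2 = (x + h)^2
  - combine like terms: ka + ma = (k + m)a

-3(q - 8)^2 + 187

-3·q^2 + 48·q - 5
= -3(q^2 - 16·q) - 5    [factor out -3 from the q-terms]
= -3(q^2 - 16·q + 64 - 64) - 5    [add and subtract 64 inside the bracket]
= -3(q - 8)^2 + 192 - 5    [perfect-square identity]
= -3(q - 8)^2 + 187    [combine constants]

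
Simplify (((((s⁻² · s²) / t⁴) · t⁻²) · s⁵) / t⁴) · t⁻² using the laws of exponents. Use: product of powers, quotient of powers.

(((((s⁻² · s²) / t⁴) · t⁻²) · s⁵) / t⁴) · t⁻²
= ((((s⁰ / t⁴) · t⁻²) · s⁵) / t⁴) · t⁻²    [product of powers]
= s⁵·t⁻¹²    [quotient of powers; product of powers]

s⁵·t⁻¹²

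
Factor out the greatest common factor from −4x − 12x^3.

4x(−1 − 3x^2)

−4x − 12x^3
= 4(−x − 3x^3)    [factor out 4]
= 4x(−1 − 3x^2)    [factor out x]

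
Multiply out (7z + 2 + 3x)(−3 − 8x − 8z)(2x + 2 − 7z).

−59xz − 32z + 147z^2 + 8x^2z + 448xz^2 + 392z^3 − 62x − 12 − 98x^2 − 48x^3

(7z + 2 + 3x)(−3 − 8x − 8z)(2x + 2 − 7z)
= (−21z − 56xz − 56z^2 − 6 − 16x − 16z − 9x − 24x^2 − 24xz)(2x + 2 − 7z)    [distributive law]
= (−37z − 80xz − 56z^2 − 6 − 25x − 24x^2)(2x + 2 − 7z)    [combine like terms]
= −74xz − 74z + 259z^2 − 160x^2z − 160xz + 560xz^2 − 112xz^2 − 112z^2 + 392z^3 − 12x − 12 + 42z − 50x^2 − 50x + 175xz − 48x^3 − 48x^2 + 168x^2z    [distributive law]
= −59xz − 32z + 147z^2 + 8x^2z + 448xz^2 + 392z^3 − 62x − 12 − 98x^2 − 48x^3    [combine like terms]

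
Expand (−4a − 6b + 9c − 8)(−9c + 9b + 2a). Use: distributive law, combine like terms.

(−4a − 6b + 9c − 8)(−9c + 9b + 2a)
= 36ac − 36ab − 8a^2 + 54bc − 54b^2 − 12ab − 81c^2 + 81bc + 18ac + 72c − 72b − 16a    [distributive law]
= 54ac − 48ab − 8a^2 + 135bc − 54b^2 − 81c^2 + 72c − 72b − 16a    [combine like terms]

54ac − 48ab − 8a^2 + 135bc − 54b^2 − 81c^2 + 72c − 72b − 16a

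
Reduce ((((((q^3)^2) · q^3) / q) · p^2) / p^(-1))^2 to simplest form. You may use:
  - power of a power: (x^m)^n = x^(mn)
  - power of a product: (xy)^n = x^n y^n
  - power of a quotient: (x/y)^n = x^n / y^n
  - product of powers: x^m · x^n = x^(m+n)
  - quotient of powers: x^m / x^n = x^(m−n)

((((((q^3)^2) · q^3) / q) · p^2) / p^(-1))^2
= ((((((q^3)^2) · q^3) / q) · p^2)^2) / ((p^(-1))^2)    [power of a quotient]
= ((((((q^3)^2) · q^3) / q)^2) · ((p^2)^2)) / ((p^(-1))^2)    [power of a product]
= ((((((q^3)^2) · q^3)^2) / (q^2)) · ((p^2)^2)) / ((p^(-1))^2)    [power of a quotient]
= ((((((q^3)^2)^2) · ((q^3)^2)) / (q^2)) · ((p^2)^2)) / ((p^(-1))^2)    [power of a product]
= (((((q^3)^4) · ((q^3)^2)) / (q^2)) · ((p^2)^2)) / ((p^(-1))^2)    [power of a power]
= (((q^12 · ((q^3)^2)) / (q^2)) · ((p^2)^2)) / ((p^(-1))^2)    [power of a power]
= (((q^12 · q^6) / (q^2)) · ((p^2)^2)) / ((p^(-1))^2)    [power of a power]
= ((q^18 / (q^2)) · ((p^2)^2)) / ((p^(-1))^2)    [product of powers]
= (q^16 · ((p^2)^2)) / ((p^(-1))^2)    [quotient of powers]
= (q^16 · p^4) / ((p^(-1))^2)    [power of a power]
= (q^16 · p^4) / p^(-2)    [power of a power]
= p^6·q^16    [quotient of powers]

p^6·q^16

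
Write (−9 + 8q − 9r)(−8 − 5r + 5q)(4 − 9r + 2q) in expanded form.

288 − 180r − 292q − 873r^2 + 875qr − 58q^2 + 855qr^2 − 530q^2r + 80q^3 − 405r^3

(−9 + 8q − 9r)(−8 − 5r + 5q)(4 − 9r + 2q)
= (72 + 45r − 45q − 64q − 40qr + 40q^2 + 72r + 45r^2 − 45qr)(4 − 9r + 2q)    [distributive law]
= (72 + 117r − 109q − 85qr + 40q^2 + 45r^2)(4 − 9r + 2q)    [combine like terms]
= 288 − 648r + 144q + 468r − 1053r^2 + 234qr − 436q + 981qr − 218q^2 − 340qr + 765qr^2 − 170q^2r + 160q^2 − 360q^2r + 80q^3 + 180r^2 − 405r^3 + 90qr^2    [distributive law]
= 288 − 180r − 292q − 873r^2 + 875qr − 58q^2 + 855qr^2 − 530q^2r + 80q^3 − 405r^3    [combine like terms]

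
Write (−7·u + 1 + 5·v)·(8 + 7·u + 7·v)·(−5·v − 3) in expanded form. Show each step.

287·u·v + 147·u + 245·u²·v + 147·u² + 70·u·v² − 181·v − 24 − 340·v² − 175·v³

(−7·u + 1 + 5·v)·(8 + 7·u + 7·v)·(−5·v − 3)
= (−56·u − 49·u² − 49·u·v + 8 + 7·u + 7·v + 40·v + 35·u·v + 35·v²)·(−5·v − 3)    [distributive law]
= (−49·u − 49·u² − 14·u·v + 8 + 47·v + 35·v²)·(−5·v − 3)    [combine like terms]
= 245·u·v + 147·u + 245·u²·v + 147·u² + 70·u·v² + 42·u·v − 40·v − 24 − 235·v² − 141·v − 175·v³ − 105·v²    [distributive law]
= 287·u·v + 147·u + 245·u²·v + 147·u² + 70·u·v² − 181·v − 24 − 340·v² − 175·v³    [combine like terms]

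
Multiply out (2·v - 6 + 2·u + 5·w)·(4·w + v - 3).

(2·v - 6 + 2·u + 5·w)·(4·w + v - 3)
= 8·v·w + 2·v² - 6·v - 24·w - 6·v + 18 + 8·u·w + 2·u·v - 6·u + 20·w² + 5·v·w - 15·w    [distributive law]
= 13·v·w + 2·v² - 12·v - 39·w + 18 + 8·u·w + 2·u·v - 6·u + 20·w²    [combine like terms]

13·v·w + 2·v² - 12·v - 39·w + 18 + 8·u·w + 2·u·v - 6·u + 20·w²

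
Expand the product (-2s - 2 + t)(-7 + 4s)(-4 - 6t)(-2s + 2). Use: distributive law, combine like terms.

112s² + 64s + 200s²t + 8st - 64s³ - 96s³t - 112 - 112t - 132st² + 84t² + 48s²t²

(-2s - 2 + t)(-7 + 4s)(-4 - 6t)(-2s + 2)
= (14s - 8s² + 14 - 8s - 7t + 4st)(-4 - 6t)(-2s + 2)    [distributive law]
= (6s - 8s² + 14 - 7t + 4st)(-4 - 6t)(-2s + 2)    [combine like terms]
= (-24s - 36st + 32s² + 48s²t - 56 - 84t + 28t + 42t² - 16st - 24st²)(-2s + 2)    [distributive law]
= (-24s - 52st + 32s² + 48s²t - 56 - 56t + 42t² - 24st²)(-2s + 2)    [combine like terms]
= 48s² - 48s + 104s²t - 104st - 64s³ + 64s² - 96s³t + 96s²t + 112s - 112 + 112st - 112t - 84st² + 84t² + 48s²t² - 48st²    [distributive law]
= 112s² + 64s + 200s²t + 8st - 64s³ - 96s³t - 112 - 112t - 132st² + 84t² + 48s²t²    [combine like terms]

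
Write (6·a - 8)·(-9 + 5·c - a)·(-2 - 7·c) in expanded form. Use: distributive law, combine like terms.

(6·a - 8)·(-9 + 5·c - a)·(-2 - 7·c)
= (-54·a + 30·a·c - 6·a^2 + 72 - 40·c + 8·a)·(-2 - 7·c)    [distributive law]
= (-46·a + 30·a·c - 6·a^2 + 72 - 40·c)·(-2 - 7·c)    [combine like terms]
= 92·a + 322·a·c - 60·a·c - 210·a·c^2 + 12·a^2 + 42·a^2·c - 144 - 504·c + 80·c + 280·c^2    [distributive law]
= 92·a + 262·a·c - 210·a·c^2 + 12·a^2 + 42·a^2·c - 144 - 424·c + 280·c^2    [combine like terms]

92·a + 262·a·c - 210·a·c^2 + 12·a^2 + 42·a^2·c - 144 - 424·c + 280·c^2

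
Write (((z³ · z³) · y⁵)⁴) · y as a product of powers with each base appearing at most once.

(((z³ · z³) · y⁵)⁴) · y
= (((z³ · z³)⁴) · ((y⁵)⁴)) · y    [power of a product]
= ((((z³)⁴) · ((z³)⁴)) · ((y⁵)⁴)) · y    [power of a product]
= ((z¹² · ((z³)⁴)) · ((y⁵)⁴)) · y    [power of a power]
= ((z¹² · z¹²) · ((y⁵)⁴)) · y    [power of a power]
= (z²⁴ · ((y⁵)⁴)) · y    [product of powers]
= (z²⁴ · y²⁰) · y    [power of a power]
= y²¹z²⁴    [product of powers]

y²¹z²⁴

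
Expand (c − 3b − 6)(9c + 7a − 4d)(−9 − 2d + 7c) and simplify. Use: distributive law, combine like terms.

(c − 3b − 6)(9c + 7a − 4d)(−9 − 2d + 7c)
= (9c^2 + 7ac − 4cd − 27bc − 21ab + 12bd − 54c − 42a + 24d)(−9 − 2d + 7c)    [distributive law]
= −81c^2 − 18c^2d + 63c^3 − 63ac − 14acd + 49ac^2 + 36cd + 8cd^2 − 28c^2d + 243bc + 54bcd − 189bc^2 + 189ab + 42abd − 147abc − 108bd − 24bd^2 + 84bcd + 486c + 108cd − 378c^2 + 378a + 84ad − 294ac − 216d − 48d^2 + 168cd    [distributive law]
= −459c^2 − 46c^2d + 63c^3 − 357ac − 14acd + 49ac^2 + 312cd + 8cd^2 + 243bc + 138bcd − 189bc^2 + 189ab + 42abd − 147abc − 108bd − 24bd^2 + 486c + 378a + 84ad − 216d − 48d^2    [combine like terms]

−459c^2 − 46c^2d + 63c^3 − 357ac − 14acd + 49ac^2 + 312cd + 8cd^2 + 243bc + 138bcd − 189bc^2 + 189ab + 42abd − 147abc − 108bd − 24bd^2 + 486c + 378a + 84ad − 216d − 48d^2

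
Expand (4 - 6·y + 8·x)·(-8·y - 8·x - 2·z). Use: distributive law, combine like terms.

(4 - 6·y + 8·x)·(-8·y - 8·x - 2·z)
= -32·y - 32·x - 8·z + 48·y^2 + 48·x·y + 12·y·z - 64·x·y - 64·x^2 - 16·x·z    [distributive law]
= -32·y - 32·x - 8·z + 48·y^2 - 16·x·y + 12·y·z - 64·x^2 - 16·x·z    [combine like terms]

-32·y - 32·x - 8·z + 48·y^2 - 16·x·y + 12·y·z - 64·x^2 - 16·x·z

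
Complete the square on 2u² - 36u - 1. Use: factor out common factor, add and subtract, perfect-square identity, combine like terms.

2(u - 9)² - 163

2u² - 36u - 1
= 2(u² - 18u) - 1    [factor out 2 from the u-terms]
= 2(u² - 18u + 81 - 81) - 1    [add and subtract 81 inside the bracket]
= 2(u - 9)² - 162 - 1    [perfect-square identity]
= 2(u - 9)² - 163    [combine constants]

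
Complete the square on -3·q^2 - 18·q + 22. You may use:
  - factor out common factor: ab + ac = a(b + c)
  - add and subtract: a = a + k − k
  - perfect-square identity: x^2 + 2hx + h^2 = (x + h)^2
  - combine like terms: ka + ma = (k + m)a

-3·q^2 - 18·q + 22
= -3(q^2 + 6·q) + 22    [factor out -3 from the q-terms]
= -3(q^2 + 6·q + 9 - 9) + 22    [add and subtract 9 inside the bracket]
= -3(q + 3)^2 + 27 + 22    [perfect-square identity]
= -3(q + 3)^2 + 49    [combine constants]

-3(q + 3)^2 + 49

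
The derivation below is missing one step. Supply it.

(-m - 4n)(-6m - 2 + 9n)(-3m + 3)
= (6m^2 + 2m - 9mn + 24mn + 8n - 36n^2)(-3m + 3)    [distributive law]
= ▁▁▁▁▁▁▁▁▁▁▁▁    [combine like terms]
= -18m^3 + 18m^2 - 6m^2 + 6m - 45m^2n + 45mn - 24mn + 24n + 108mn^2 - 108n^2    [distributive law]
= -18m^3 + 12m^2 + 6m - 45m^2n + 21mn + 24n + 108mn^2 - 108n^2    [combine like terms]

Applying combine like terms to the line above:

(6m^2 + 2m + 15mn + 8n - 36n^2)(-3m + 3)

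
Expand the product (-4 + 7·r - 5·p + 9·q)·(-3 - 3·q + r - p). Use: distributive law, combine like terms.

12 - 15·q - 25·r + 19·p - 12·q·r + 7·r² - 12·p·r + 6·p·q + 5·p² - 27·q²

(-4 + 7·r - 5·p + 9·q)·(-3 - 3·q + r - p)
= 12 + 12·q - 4·r + 4·p - 21·r - 21·q·r + 7·r² - 7·p·r + 15·p + 15·p·q - 5·p·r + 5·p² - 27·q - 27·q² + 9·q·r - 9·p·q    [distributive law]
= 12 - 15·q - 25·r + 19·p - 12·q·r + 7·r² - 12·p·r + 6·p·q + 5·p² - 27·q²    [combine like terms]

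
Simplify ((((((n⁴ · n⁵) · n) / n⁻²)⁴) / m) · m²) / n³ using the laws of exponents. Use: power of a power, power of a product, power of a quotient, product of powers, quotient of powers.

m·n⁴⁵

((((((n⁴ · n⁵) · n) / n⁻²)⁴) / m) · m²) / n³
= ((((((n⁴ · n⁵) · n)⁴) / ((n⁻²)⁴)) / m) · m²) / n³    [power of a quotient]
= ((((((n⁴ · n⁵)⁴) · (n⁴)) / ((n⁻²)⁴)) / m) · m²) / n³    [power of a product]
= (((((((n⁴)⁴) · ((n⁵)⁴)) · (n⁴)) / ((n⁻²)⁴)) / m) · m²) / n³    [power of a product]
= (((((n¹⁶ · ((n⁵)⁴)) · (n⁴)) / ((n⁻²)⁴)) / m) · m²) / n³    [power of a power]
= (((((n¹⁶ · n²⁰) · (n⁴)) / ((n⁻²)⁴)) / m) · m²) / n³    [power of a power]
= ((((n³⁶ · (n⁴)) / ((n⁻²)⁴)) / m) · m²) / n³    [product of powers]
= (((n⁴⁰ / ((n⁻²)⁴)) / m) · m²) / n³    [product of powers]
= (((n⁴⁰ / n⁻⁸) / m) · m²) / n³    [power of a power]
= ((n⁴⁸ / m) · m²) / n³    [quotient of powers]
= m·n⁴⁵    [quotient of powers]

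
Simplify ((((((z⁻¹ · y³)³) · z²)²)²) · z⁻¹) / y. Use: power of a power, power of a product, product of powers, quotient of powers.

((((((z⁻¹ · y³)³) · z²)²)²) · z⁻¹) / y
= (((((z⁻¹ · y³)³) · z²)⁴) · z⁻¹) / y    [power of a power]
= (((((z⁻¹ · y³)³)⁴) · ((z²)⁴)) · z⁻¹) / y    [power of a product]
= ((((z⁻¹ · y³)¹²) · ((z²)⁴)) · z⁻¹) / y    [power of a power]
= (((((z⁻¹)¹²) · ((y³)¹²)) · ((z²)⁴)) · z⁻¹) / y    [power of a product]
= (((z⁻¹² · ((y³)¹²)) · ((z²)⁴)) · z⁻¹) / y    [power of a power]
= (((z⁻¹² · y³⁶) · ((z²)⁴)) · z⁻¹) / y    [power of a power]
= (((z⁻¹² · y³⁶) · z⁸) · z⁻¹) / y    [power of a power]
= y³⁵z⁻⁵    [quotient of powers; product of powers]

y³⁵z⁻⁵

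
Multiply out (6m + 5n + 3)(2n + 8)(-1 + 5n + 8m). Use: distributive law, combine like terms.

(6m + 5n + 3)(2n + 8)(-1 + 5n + 8m)
= (12mn + 48m + 10n² + 40n + 6n + 24)(-1 + 5n + 8m)    [distributive law]
= (12mn + 48m + 10n² + 46n + 24)(-1 + 5n + 8m)    [combine like terms]
= -12mn + 60mn² + 96m²n - 48m + 240mn + 384m² - 10n² + 50n³ + 80mn² - 46n + 230n² + 368mn - 24 + 120n + 192m    [distributive law]
= 596mn + 140mn² + 96m²n + 144m + 384m² + 220n² + 50n³ + 74n - 24    [combine like terms]

596mn + 140mn² + 96m²n + 144m + 384m² + 220n² + 50n³ + 74n - 24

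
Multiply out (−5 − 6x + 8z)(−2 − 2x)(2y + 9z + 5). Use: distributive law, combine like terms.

20y + 10z + 50 + 44xy + 118xz + 110x + 24x²y + 108x²z + 60x² − 32yz − 144z² − 32xyz − 144xz²

(−5 − 6x + 8z)(−2 − 2x)(2y + 9z + 5)
= (10 + 10x + 12x + 12x² − 16z − 16xz)(2y + 9z + 5)    [distributive law]
= (10 + 22x + 12x² − 16z − 16xz)(2y + 9z + 5)    [combine like terms]
= 20y + 90z + 50 + 44xy + 198xz + 110x + 24x²y + 108x²z + 60x² − 32yz − 144z² − 80z − 32xyz − 144xz² − 80xz    [distributive law]
= 20y + 10z + 50 + 44xy + 118xz + 110x + 24x²y + 108x²z + 60x² − 32yz − 144z² − 32xyz − 144xz²    [combine like terms]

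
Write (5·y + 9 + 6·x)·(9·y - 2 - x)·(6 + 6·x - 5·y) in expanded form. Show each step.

-85·y^2 + 25·x·y^2 - 225·y^3 + 516·y + 825·x·y + 324·x^2·y - 108 - 234·x - 162·x^2 - 36·x^3

(5·y + 9 + 6·x)·(9·y - 2 - x)·(6 + 6·x - 5·y)
= (45·y^2 - 10·y - 5·x·y + 81·y - 18 - 9·x + 54·x·y - 12·x - 6·x^2)·(6 + 6·x - 5·y)    [distributive law]
= (45·y^2 + 71·y + 49·x·y - 18 - 21·x - 6·x^2)·(6 + 6·x - 5·y)    [combine like terms]
= 270·y^2 + 270·x·y^2 - 225·y^3 + 426·y + 426·x·y - 355·y^2 + 294·x·y + 294·x^2·y - 245·x·y^2 - 108 - 108·x + 90·y - 126·x - 126·x^2 + 105·x·y - 36·x^2 - 36·x^3 + 30·x^2·y    [distributive law]
= -85·y^2 + 25·x·y^2 - 225·y^3 + 516·y + 825·x·y + 324·x^2·y - 108 - 234·x - 162·x^2 - 36·x^3    [combine like terms]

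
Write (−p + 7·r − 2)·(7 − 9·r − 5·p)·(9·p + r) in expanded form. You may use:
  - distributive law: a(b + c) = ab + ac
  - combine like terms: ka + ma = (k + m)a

27·p^2 + 606·p·r − 229·p^2·r − 593·p·r^2 + 45·p^3 + 67·r^2 − 63·r^3 − 126·p − 14·r

(−p + 7·r − 2)·(7 − 9·r − 5·p)·(9·p + r)
= (−7·p + 9·p·r + 5·p^2 + 49·r − 63·r^2 − 35·p·r − 14 + 18·r + 10·p)·(9·p + r)    [distributive law]
= (3·p − 26·p·r + 5·p^2 + 67·r − 63·r^2 − 14)·(9·p + r)    [combine like terms]
= 27·p^2 + 3·p·r − 234·p^2·r − 26·p·r^2 + 45·p^3 + 5·p^2·r + 603·p·r + 67·r^2 − 567·p·r^2 − 63·r^3 − 126·p − 14·r    [distributive law]
= 27·p^2 + 606·p·r − 229·p^2·r − 593·p·r^2 + 45·p^3 + 67·r^2 − 63·r^3 − 126·p − 14·r    [combine like terms]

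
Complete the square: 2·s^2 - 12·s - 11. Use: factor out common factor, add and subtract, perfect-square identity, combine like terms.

2·s^2 - 12·s - 11
= 2(s^2 - 6·s) - 11    [factor out 2 from the s-terms]
= 2(s^2 - 6·s + 9 - 9) - 11    [add and subtract 9 inside the bracket]
= 2(s - 3)^2 - 18 - 11    [perfect-square identity]
= 2(s - 3)^2 - 29    [combine constants]

2(s - 3)^2 - 29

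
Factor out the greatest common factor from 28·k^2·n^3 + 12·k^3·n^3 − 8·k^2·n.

4·k^2·n(7·n^2 + 3·k·n^2 − 2)

28·k^2·n^3 + 12·k^3·n^3 − 8·k^2·n
= 4(7·k^2·n^3 + 3·k^3·n^3 − 2·k^2·n)    [factor out 4]
= 4·k^2·n(7·n^2 + 3·k·n^2 − 2)    [factor out k^2·n]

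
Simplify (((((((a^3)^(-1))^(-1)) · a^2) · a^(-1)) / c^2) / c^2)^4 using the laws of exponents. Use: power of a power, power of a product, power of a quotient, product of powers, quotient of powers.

(((((((a^3)^(-1))^(-1)) · a^2) · a^(-1)) / c^2) / c^2)^4
= (((((((a^3)^(-1))^(-1)) · a^2) · a^(-1)) / c^2)^4) / ((c^2)^4)    [power of a quotient]
= (((((((a^3)^(-1))^(-1)) · a^2) · a^(-1))^4) / ((c^2)^4)) / ((c^2)^4)    [power of a quotient]
= (((((((a^3)^(-1))^(-1)) · a^2)^4) · ((a^(-1))^4)) / ((c^2)^4)) / ((c^2)^4)    [power of a product]
= (((((((a^3)^(-1))^(-1))^4) · ((a^2)^4)) · ((a^(-1))^4)) / ((c^2)^4)) / ((c^2)^4)    [power of a product]
= ((((((a^3)^(-1))^(-4)) · ((a^2)^4)) · ((a^(-1))^4)) / ((c^2)^4)) / ((c^2)^4)    [power of a power]
= (((((a^3)^4) · ((a^2)^4)) · ((a^(-1))^4)) / ((c^2)^4)) / ((c^2)^4)    [power of a power]
= (((a^12 · ((a^2)^4)) · ((a^(-1))^4)) / ((c^2)^4)) / ((c^2)^4)    [power of a power]
= (((a^12 · a^8) · ((a^(-1))^4)) / ((c^2)^4)) / ((c^2)^4)    [power of a power]
= ((a^20 · ((a^(-1))^4)) / ((c^2)^4)) / ((c^2)^4)    [product of powers]
= ((a^20 · a^(-4)) / ((c^2)^4)) / ((c^2)^4)    [power of a power]
= (a^16 / ((c^2)^4)) / ((c^2)^4)    [product of powers]
= (a^16 / c^8) / ((c^2)^4)    [power of a power]
= (a^16 / c^8) / c^8    [power of a power]
= a^16c^(-16)    [quotient of powers; product of powers]

a^16c^(-16)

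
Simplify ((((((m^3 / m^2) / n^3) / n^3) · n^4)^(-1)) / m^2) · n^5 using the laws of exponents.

m^(-3)n^7

((((((m^3 / m^2) / n^3) / n^3) · n^4)^(-1)) / m^2) · n^5
= ((((((m^3 / m^2) / n^3) / n^3)^(-1)) · ((n^4)^(-1))) / m^2) · n^5    [power of a product]
= ((((((m^3 / m^2) / n^3)^(-1)) / ((n^3)^(-1))) · ((n^4)^(-1))) / m^2) · n^5    [power of a quotient]
= ((((((m^3 / m^2)^(-1)) / ((n^3)^(-1))) / ((n^3)^(-1))) · ((n^4)^(-1))) / m^2) · n^5    [power of a quotient]
= (((((((m^3)^(-1)) / ((m^2)^(-1))) / ((n^3)^(-1))) / ((n^3)^(-1))) · ((n^4)^(-1))) / m^2) · n^5    [power of a quotient]
= (((((m^(-3) / ((m^2)^(-1))) / ((n^3)^(-1))) / ((n^3)^(-1))) · ((n^4)^(-1))) / m^2) · n^5    [power of a power]
= (((((m^(-3) / m^(-2)) / ((n^3)^(-1))) / ((n^3)^(-1))) · ((n^4)^(-1))) / m^2) · n^5    [power of a power]
= ((((m^(-1) / ((n^3)^(-1))) / ((n^3)^(-1))) · ((n^4)^(-1))) / m^2) · n^5    [quotient of powers]
= ((((m^(-1) / n^(-3)) / ((n^3)^(-1))) · ((n^4)^(-1))) / m^2) · n^5    [power of a power]
= ((((m^(-1) / n^(-3)) / n^(-3)) · ((n^4)^(-1))) / m^2) · n^5    [power of a power]
= ((((m^(-1) / n^(-3)) / n^(-3)) · n^(-4)) / m^2) · n^5    [power of a power]
= m^(-3)n^7    [quotient of powers; product of powers]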